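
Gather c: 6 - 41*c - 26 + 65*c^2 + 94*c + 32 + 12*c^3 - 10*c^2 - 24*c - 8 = 12*c^3 + 55*c^2 + 29*c + 4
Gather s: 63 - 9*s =63 - 9*s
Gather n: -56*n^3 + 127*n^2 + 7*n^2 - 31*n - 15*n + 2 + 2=-56*n^3 + 134*n^2 - 46*n + 4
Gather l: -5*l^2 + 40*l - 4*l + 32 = -5*l^2 + 36*l + 32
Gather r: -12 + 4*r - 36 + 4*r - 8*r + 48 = 0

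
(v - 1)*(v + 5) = v^2 + 4*v - 5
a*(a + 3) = a^2 + 3*a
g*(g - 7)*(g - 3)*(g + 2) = g^4 - 8*g^3 + g^2 + 42*g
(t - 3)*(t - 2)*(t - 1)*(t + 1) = t^4 - 5*t^3 + 5*t^2 + 5*t - 6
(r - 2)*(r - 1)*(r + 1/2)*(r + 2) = r^4 - r^3/2 - 9*r^2/2 + 2*r + 2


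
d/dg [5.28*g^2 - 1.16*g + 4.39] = 10.56*g - 1.16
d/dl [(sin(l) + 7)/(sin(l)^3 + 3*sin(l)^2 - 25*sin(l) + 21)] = 2*(2 - sin(l))*cos(l)/((sin(l) - 3)^2*(sin(l) - 1)^2)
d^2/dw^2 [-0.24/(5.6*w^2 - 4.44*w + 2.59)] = (15.0528*w^2 - 11.93472*w - 0.24*(11.2*w - 4.44)*(22.4*w - 8.88) + 6.96192)/(5.6*w^2 - 4.44*w + 2.59)^3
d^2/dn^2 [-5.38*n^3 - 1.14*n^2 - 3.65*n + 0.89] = -32.28*n - 2.28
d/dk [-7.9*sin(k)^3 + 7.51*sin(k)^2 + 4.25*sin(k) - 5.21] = (-23.7*sin(k)^2 + 15.02*sin(k) + 4.25)*cos(k)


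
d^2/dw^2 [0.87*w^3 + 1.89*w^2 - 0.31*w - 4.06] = 5.22*w + 3.78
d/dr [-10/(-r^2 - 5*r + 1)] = 10*(-2*r - 5)/(r^2 + 5*r - 1)^2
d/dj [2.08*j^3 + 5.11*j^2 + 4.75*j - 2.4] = 6.24*j^2 + 10.22*j + 4.75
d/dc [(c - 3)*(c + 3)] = 2*c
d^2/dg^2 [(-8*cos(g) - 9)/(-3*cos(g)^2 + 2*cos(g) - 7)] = 4*(324*(1 - cos(2*g))^2*cos(g) + 186*(1 - cos(2*g))^2 + 1657*cos(g) - 350*cos(2*g) - 369*cos(3*g) - 72*cos(5*g) - 930)/(4*cos(g) - 3*cos(2*g) - 17)^3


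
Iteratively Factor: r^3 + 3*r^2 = (r + 3)*(r^2) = r*(r + 3)*(r)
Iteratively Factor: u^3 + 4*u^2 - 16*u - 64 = (u - 4)*(u^2 + 8*u + 16) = (u - 4)*(u + 4)*(u + 4)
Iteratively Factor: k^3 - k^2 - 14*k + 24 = (k - 3)*(k^2 + 2*k - 8) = (k - 3)*(k + 4)*(k - 2)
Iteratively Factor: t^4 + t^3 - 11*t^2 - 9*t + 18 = (t - 3)*(t^3 + 4*t^2 + t - 6) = (t - 3)*(t + 2)*(t^2 + 2*t - 3) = (t - 3)*(t + 2)*(t + 3)*(t - 1)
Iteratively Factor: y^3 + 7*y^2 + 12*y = (y)*(y^2 + 7*y + 12) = y*(y + 3)*(y + 4)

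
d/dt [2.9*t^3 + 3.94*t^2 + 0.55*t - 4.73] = 8.7*t^2 + 7.88*t + 0.55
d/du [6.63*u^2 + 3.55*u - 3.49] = 13.26*u + 3.55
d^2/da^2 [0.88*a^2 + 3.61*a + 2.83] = 1.76000000000000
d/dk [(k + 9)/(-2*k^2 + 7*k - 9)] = (-2*k^2 + 7*k + (k + 9)*(4*k - 7) - 9)/(2*k^2 - 7*k + 9)^2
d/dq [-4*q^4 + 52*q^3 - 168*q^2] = 4*q*(-4*q^2 + 39*q - 84)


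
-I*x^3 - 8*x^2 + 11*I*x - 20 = (x - 5*I)*(x - 4*I)*(-I*x + 1)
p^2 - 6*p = p*(p - 6)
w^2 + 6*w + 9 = (w + 3)^2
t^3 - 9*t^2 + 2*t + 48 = (t - 8)*(t - 3)*(t + 2)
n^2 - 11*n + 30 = (n - 6)*(n - 5)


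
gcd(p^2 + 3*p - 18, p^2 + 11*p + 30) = p + 6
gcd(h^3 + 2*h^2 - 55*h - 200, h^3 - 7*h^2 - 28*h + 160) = h^2 - 3*h - 40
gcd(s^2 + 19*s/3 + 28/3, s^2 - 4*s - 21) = 1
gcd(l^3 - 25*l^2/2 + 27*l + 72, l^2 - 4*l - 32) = l - 8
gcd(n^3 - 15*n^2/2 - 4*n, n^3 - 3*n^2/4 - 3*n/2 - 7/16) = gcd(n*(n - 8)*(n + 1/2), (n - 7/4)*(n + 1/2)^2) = n + 1/2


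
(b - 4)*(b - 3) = b^2 - 7*b + 12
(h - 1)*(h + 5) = h^2 + 4*h - 5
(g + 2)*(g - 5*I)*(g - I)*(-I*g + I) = -I*g^4 - 6*g^3 - I*g^3 - 6*g^2 + 7*I*g^2 + 12*g + 5*I*g - 10*I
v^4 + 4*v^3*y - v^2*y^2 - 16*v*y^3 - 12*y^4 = (v - 2*y)*(v + y)*(v + 2*y)*(v + 3*y)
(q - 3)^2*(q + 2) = q^3 - 4*q^2 - 3*q + 18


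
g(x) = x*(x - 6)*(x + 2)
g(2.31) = -36.74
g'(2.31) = -14.47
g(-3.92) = -74.66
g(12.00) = 1008.00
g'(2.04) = -15.84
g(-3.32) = -40.84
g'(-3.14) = 42.70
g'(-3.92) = 65.46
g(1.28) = -19.82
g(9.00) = 297.00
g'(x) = x*(x - 6) + x*(x + 2) + (x - 6)*(x + 2) = 3*x^2 - 8*x - 12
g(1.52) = -23.97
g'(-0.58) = -6.35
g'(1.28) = -17.32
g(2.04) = -32.64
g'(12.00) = 324.00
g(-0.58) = 5.42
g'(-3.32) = 47.63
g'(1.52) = -17.23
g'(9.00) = 159.00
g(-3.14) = -32.72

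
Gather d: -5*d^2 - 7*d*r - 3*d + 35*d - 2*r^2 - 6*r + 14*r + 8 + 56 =-5*d^2 + d*(32 - 7*r) - 2*r^2 + 8*r + 64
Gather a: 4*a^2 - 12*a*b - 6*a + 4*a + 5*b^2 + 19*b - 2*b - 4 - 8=4*a^2 + a*(-12*b - 2) + 5*b^2 + 17*b - 12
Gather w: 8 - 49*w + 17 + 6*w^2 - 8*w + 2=6*w^2 - 57*w + 27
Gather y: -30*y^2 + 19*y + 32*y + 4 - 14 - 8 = -30*y^2 + 51*y - 18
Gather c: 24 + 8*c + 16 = 8*c + 40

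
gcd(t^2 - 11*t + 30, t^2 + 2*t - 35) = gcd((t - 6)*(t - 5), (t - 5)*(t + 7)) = t - 5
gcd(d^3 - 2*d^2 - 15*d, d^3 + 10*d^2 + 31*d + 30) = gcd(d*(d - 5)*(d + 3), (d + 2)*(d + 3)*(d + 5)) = d + 3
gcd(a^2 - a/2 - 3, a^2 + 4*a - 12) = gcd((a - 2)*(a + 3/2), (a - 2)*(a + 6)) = a - 2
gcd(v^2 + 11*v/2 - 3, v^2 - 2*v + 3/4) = v - 1/2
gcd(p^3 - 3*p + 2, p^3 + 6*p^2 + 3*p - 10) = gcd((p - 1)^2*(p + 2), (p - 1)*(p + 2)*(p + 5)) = p^2 + p - 2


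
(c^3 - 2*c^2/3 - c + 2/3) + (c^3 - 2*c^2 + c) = 2*c^3 - 8*c^2/3 + 2/3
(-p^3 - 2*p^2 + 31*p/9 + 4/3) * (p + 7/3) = -p^4 - 13*p^3/3 - 11*p^2/9 + 253*p/27 + 28/9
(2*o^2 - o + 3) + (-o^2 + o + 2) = o^2 + 5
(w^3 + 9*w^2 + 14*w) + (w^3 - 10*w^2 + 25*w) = 2*w^3 - w^2 + 39*w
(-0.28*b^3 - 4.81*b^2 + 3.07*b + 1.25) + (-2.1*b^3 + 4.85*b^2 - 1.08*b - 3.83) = -2.38*b^3 + 0.04*b^2 + 1.99*b - 2.58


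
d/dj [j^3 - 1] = 3*j^2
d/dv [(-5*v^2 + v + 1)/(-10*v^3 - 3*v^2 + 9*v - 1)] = 2*(-25*v^4 + 10*v^3 - 6*v^2 + 8*v - 5)/(100*v^6 + 60*v^5 - 171*v^4 - 34*v^3 + 87*v^2 - 18*v + 1)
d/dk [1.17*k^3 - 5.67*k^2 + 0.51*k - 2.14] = 3.51*k^2 - 11.34*k + 0.51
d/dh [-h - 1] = -1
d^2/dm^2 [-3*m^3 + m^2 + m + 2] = 2 - 18*m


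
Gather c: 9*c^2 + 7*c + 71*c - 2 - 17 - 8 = 9*c^2 + 78*c - 27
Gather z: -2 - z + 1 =-z - 1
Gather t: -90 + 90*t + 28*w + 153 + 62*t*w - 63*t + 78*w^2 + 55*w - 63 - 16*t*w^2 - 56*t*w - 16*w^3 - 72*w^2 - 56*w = t*(-16*w^2 + 6*w + 27) - 16*w^3 + 6*w^2 + 27*w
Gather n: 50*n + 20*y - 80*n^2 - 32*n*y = -80*n^2 + n*(50 - 32*y) + 20*y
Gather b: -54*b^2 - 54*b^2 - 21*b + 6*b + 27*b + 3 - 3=-108*b^2 + 12*b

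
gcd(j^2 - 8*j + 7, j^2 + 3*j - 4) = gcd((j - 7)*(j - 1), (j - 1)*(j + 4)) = j - 1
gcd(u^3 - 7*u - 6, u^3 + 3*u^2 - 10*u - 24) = u^2 - u - 6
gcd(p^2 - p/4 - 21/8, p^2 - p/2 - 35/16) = p - 7/4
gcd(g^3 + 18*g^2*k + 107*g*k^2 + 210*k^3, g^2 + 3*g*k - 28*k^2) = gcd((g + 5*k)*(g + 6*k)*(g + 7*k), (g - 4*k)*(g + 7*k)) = g + 7*k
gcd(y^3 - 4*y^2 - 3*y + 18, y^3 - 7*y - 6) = y^2 - y - 6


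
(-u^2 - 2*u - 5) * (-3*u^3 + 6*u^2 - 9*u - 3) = 3*u^5 + 12*u^3 - 9*u^2 + 51*u + 15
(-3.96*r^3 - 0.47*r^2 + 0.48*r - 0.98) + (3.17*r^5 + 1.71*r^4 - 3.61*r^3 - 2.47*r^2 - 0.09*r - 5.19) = 3.17*r^5 + 1.71*r^4 - 7.57*r^3 - 2.94*r^2 + 0.39*r - 6.17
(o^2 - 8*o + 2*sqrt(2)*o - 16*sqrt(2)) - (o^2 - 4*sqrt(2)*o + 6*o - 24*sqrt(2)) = -14*o + 6*sqrt(2)*o + 8*sqrt(2)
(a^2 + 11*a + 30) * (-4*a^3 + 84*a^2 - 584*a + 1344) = -4*a^5 + 40*a^4 + 220*a^3 - 2560*a^2 - 2736*a + 40320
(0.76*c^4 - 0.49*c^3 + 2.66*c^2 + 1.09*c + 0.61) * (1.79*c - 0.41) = 1.3604*c^5 - 1.1887*c^4 + 4.9623*c^3 + 0.8605*c^2 + 0.645*c - 0.2501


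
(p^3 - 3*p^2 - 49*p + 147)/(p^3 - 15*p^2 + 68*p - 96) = (p^2 - 49)/(p^2 - 12*p + 32)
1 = 1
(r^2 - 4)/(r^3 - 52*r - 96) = (r - 2)/(r^2 - 2*r - 48)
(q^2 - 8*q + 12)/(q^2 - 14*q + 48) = (q - 2)/(q - 8)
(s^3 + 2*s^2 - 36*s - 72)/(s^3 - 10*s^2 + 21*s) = (s^3 + 2*s^2 - 36*s - 72)/(s*(s^2 - 10*s + 21))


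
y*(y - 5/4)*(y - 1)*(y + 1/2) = y^4 - 7*y^3/4 + y^2/8 + 5*y/8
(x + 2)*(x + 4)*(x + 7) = x^3 + 13*x^2 + 50*x + 56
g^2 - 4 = (g - 2)*(g + 2)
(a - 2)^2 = a^2 - 4*a + 4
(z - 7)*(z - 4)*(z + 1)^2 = z^4 - 9*z^3 + 7*z^2 + 45*z + 28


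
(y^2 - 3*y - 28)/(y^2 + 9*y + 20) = (y - 7)/(y + 5)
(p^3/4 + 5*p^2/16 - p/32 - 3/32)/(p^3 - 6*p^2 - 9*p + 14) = (8*p^3 + 10*p^2 - p - 3)/(32*(p^3 - 6*p^2 - 9*p + 14))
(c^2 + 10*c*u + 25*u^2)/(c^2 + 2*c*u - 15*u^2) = (-c - 5*u)/(-c + 3*u)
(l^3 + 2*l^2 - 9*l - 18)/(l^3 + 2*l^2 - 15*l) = (l^2 + 5*l + 6)/(l*(l + 5))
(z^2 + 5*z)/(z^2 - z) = (z + 5)/(z - 1)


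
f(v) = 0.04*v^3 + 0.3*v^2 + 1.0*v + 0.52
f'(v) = 0.12*v^2 + 0.6*v + 1.0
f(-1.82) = -0.55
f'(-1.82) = 0.31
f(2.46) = 5.39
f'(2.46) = 3.20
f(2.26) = 4.77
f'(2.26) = 2.97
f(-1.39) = -0.40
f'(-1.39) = 0.40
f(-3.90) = -1.19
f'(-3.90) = 0.49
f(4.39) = 14.08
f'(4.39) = 5.95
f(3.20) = 8.10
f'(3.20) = 4.15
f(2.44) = 5.33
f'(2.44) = 3.18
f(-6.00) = -3.32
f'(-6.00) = 1.72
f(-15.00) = -81.98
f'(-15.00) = 19.00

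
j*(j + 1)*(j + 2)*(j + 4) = j^4 + 7*j^3 + 14*j^2 + 8*j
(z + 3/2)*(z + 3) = z^2 + 9*z/2 + 9/2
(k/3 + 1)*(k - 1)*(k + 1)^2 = k^4/3 + 4*k^3/3 + 2*k^2/3 - 4*k/3 - 1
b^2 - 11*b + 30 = (b - 6)*(b - 5)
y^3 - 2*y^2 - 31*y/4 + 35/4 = (y - 7/2)*(y - 1)*(y + 5/2)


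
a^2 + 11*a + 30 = (a + 5)*(a + 6)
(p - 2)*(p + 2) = p^2 - 4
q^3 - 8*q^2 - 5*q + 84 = (q - 7)*(q - 4)*(q + 3)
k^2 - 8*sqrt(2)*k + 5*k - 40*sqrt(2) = (k + 5)*(k - 8*sqrt(2))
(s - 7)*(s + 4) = s^2 - 3*s - 28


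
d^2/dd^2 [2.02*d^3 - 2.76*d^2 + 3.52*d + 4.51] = 12.12*d - 5.52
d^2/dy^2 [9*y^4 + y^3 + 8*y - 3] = 6*y*(18*y + 1)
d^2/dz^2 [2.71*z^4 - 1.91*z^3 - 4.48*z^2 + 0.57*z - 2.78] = 32.52*z^2 - 11.46*z - 8.96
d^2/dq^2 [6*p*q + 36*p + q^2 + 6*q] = 2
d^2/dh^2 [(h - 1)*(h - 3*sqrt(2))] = 2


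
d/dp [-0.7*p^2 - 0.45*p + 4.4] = -1.4*p - 0.45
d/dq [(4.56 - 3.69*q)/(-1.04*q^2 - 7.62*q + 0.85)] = (-3.8376*q^2 + 9.4848*q + 31.6107)/(1.0816*q^4 + 15.8496*q^3 + 56.2964*q^2 - 12.954*q + 0.7225)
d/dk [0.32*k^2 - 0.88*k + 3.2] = 0.64*k - 0.88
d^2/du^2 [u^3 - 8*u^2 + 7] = 6*u - 16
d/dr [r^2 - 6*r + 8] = 2*r - 6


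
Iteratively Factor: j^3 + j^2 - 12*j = (j - 3)*(j^2 + 4*j) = j*(j - 3)*(j + 4)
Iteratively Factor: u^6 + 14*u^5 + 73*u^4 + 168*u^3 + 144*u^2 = (u)*(u^5 + 14*u^4 + 73*u^3 + 168*u^2 + 144*u) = u*(u + 4)*(u^4 + 10*u^3 + 33*u^2 + 36*u) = u*(u + 4)^2*(u^3 + 6*u^2 + 9*u) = u^2*(u + 4)^2*(u^2 + 6*u + 9) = u^2*(u + 3)*(u + 4)^2*(u + 3)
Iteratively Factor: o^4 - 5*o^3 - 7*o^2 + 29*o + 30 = (o + 1)*(o^3 - 6*o^2 - o + 30) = (o + 1)*(o + 2)*(o^2 - 8*o + 15) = (o - 3)*(o + 1)*(o + 2)*(o - 5)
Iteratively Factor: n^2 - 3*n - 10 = (n - 5)*(n + 2)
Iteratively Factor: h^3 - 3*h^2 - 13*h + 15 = (h + 3)*(h^2 - 6*h + 5) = (h - 1)*(h + 3)*(h - 5)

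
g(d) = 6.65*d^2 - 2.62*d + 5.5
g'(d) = 13.3*d - 2.62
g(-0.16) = 6.09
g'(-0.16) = -4.75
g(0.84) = 7.99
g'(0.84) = 8.55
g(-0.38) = 7.46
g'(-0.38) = -7.67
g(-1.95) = 35.90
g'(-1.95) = -28.56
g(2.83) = 51.34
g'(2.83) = 35.02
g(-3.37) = 89.85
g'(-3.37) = -47.44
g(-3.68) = 105.20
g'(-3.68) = -51.56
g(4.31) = 117.74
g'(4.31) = 54.70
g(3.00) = 57.49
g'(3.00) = 37.28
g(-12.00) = 994.54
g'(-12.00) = -162.22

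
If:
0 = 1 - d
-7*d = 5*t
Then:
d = 1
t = -7/5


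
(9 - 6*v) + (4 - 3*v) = 13 - 9*v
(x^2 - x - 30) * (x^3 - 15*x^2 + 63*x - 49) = x^5 - 16*x^4 + 48*x^3 + 338*x^2 - 1841*x + 1470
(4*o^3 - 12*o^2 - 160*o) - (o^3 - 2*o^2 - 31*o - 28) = 3*o^3 - 10*o^2 - 129*o + 28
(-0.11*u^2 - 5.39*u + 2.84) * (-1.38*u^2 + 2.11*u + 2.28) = 0.1518*u^4 + 7.2061*u^3 - 15.5429*u^2 - 6.2968*u + 6.4752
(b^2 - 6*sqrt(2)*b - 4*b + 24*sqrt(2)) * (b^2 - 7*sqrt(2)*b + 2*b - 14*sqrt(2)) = b^4 - 13*sqrt(2)*b^3 - 2*b^3 + 26*sqrt(2)*b^2 + 76*b^2 - 168*b + 104*sqrt(2)*b - 672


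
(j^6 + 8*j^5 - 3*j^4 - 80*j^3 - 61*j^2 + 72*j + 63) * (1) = j^6 + 8*j^5 - 3*j^4 - 80*j^3 - 61*j^2 + 72*j + 63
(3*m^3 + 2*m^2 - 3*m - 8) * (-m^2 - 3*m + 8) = -3*m^5 - 11*m^4 + 21*m^3 + 33*m^2 - 64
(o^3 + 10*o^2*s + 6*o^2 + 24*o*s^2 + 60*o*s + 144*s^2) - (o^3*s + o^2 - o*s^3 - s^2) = -o^3*s + o^3 + 10*o^2*s + 5*o^2 + o*s^3 + 24*o*s^2 + 60*o*s + 145*s^2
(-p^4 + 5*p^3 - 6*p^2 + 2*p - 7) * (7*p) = -7*p^5 + 35*p^4 - 42*p^3 + 14*p^2 - 49*p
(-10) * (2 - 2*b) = 20*b - 20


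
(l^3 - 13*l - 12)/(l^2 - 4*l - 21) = (l^2 - 3*l - 4)/(l - 7)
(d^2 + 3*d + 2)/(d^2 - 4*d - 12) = (d + 1)/(d - 6)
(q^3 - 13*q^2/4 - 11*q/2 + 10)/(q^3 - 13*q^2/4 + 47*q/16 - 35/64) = 16*(q^2 - 2*q - 8)/(16*q^2 - 32*q + 7)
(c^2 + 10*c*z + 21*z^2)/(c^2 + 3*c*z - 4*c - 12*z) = (c + 7*z)/(c - 4)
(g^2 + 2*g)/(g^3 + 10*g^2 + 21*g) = (g + 2)/(g^2 + 10*g + 21)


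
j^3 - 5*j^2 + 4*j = j*(j - 4)*(j - 1)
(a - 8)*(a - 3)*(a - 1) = a^3 - 12*a^2 + 35*a - 24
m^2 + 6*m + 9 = (m + 3)^2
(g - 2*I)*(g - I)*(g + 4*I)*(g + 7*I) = g^4 + 8*I*g^3 + 3*g^2 + 62*I*g + 56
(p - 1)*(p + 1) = p^2 - 1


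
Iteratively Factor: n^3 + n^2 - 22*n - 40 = (n - 5)*(n^2 + 6*n + 8) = (n - 5)*(n + 2)*(n + 4)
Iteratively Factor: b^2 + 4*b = (b + 4)*(b)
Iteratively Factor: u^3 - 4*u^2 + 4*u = (u - 2)*(u^2 - 2*u) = u*(u - 2)*(u - 2)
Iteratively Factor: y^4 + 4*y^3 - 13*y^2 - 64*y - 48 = (y + 3)*(y^3 + y^2 - 16*y - 16) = (y + 1)*(y + 3)*(y^2 - 16) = (y + 1)*(y + 3)*(y + 4)*(y - 4)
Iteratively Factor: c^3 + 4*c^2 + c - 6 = (c + 2)*(c^2 + 2*c - 3) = (c - 1)*(c + 2)*(c + 3)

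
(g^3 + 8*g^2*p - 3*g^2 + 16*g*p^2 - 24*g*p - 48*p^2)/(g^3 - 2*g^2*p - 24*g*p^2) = (-g^2 - 4*g*p + 3*g + 12*p)/(g*(-g + 6*p))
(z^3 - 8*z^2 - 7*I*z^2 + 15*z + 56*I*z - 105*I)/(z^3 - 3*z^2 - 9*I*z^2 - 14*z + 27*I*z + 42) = (z - 5)/(z - 2*I)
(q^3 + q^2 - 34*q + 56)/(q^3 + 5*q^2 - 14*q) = (q - 4)/q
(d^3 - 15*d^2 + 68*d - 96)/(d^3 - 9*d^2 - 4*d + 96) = (d - 3)/(d + 3)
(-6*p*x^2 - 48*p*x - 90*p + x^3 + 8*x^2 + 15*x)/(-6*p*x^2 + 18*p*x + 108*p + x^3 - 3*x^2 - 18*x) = (x + 5)/(x - 6)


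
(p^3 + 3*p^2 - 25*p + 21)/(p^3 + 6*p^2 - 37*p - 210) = (p^2 - 4*p + 3)/(p^2 - p - 30)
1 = 1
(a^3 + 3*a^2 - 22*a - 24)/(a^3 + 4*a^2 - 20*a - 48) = (a + 1)/(a + 2)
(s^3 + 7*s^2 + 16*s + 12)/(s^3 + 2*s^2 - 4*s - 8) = (s + 3)/(s - 2)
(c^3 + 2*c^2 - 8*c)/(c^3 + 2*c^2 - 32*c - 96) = c*(c - 2)/(c^2 - 2*c - 24)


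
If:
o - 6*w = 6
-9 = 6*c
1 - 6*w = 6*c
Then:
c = -3/2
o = 16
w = 5/3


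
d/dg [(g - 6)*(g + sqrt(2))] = 2*g - 6 + sqrt(2)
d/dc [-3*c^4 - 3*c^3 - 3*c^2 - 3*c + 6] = -12*c^3 - 9*c^2 - 6*c - 3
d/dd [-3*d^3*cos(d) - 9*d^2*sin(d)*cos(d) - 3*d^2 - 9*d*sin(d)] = 3*d^3*sin(d) - 9*d^2*cos(d) - 9*d^2*cos(2*d) - 9*d*sin(2*d) - 9*d*cos(d) - 6*d - 9*sin(d)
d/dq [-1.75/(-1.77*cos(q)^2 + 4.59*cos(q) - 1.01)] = (6.195*cos(q) - 8.0325)*sin(q)/(1.77*cos(q)^2 - 4.59*cos(q) + 1.01)^2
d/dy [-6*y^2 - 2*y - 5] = -12*y - 2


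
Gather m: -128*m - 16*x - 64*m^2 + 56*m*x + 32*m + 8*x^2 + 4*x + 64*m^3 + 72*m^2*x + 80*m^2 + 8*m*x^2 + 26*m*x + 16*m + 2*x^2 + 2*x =64*m^3 + m^2*(72*x + 16) + m*(8*x^2 + 82*x - 80) + 10*x^2 - 10*x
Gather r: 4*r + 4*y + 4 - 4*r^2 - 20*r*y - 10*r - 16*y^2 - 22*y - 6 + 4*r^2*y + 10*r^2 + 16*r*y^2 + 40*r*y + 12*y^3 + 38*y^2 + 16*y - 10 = r^2*(4*y + 6) + r*(16*y^2 + 20*y - 6) + 12*y^3 + 22*y^2 - 2*y - 12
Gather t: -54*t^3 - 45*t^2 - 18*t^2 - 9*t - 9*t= -54*t^3 - 63*t^2 - 18*t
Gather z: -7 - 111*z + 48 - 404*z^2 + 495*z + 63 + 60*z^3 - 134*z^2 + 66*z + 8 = 60*z^3 - 538*z^2 + 450*z + 112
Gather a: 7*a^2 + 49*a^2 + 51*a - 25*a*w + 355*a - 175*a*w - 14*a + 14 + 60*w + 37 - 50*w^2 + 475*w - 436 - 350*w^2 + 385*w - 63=56*a^2 + a*(392 - 200*w) - 400*w^2 + 920*w - 448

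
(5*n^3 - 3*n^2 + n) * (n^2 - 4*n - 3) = 5*n^5 - 23*n^4 - 2*n^3 + 5*n^2 - 3*n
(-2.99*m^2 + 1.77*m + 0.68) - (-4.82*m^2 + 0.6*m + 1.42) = 1.83*m^2 + 1.17*m - 0.74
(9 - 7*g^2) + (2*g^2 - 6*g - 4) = -5*g^2 - 6*g + 5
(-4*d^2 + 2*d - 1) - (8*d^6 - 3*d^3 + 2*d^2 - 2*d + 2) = -8*d^6 + 3*d^3 - 6*d^2 + 4*d - 3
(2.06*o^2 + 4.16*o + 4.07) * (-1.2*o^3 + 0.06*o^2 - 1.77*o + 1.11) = -2.472*o^5 - 4.8684*o^4 - 8.2806*o^3 - 4.8324*o^2 - 2.5863*o + 4.5177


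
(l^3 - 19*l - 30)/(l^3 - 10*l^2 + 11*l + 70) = (l + 3)/(l - 7)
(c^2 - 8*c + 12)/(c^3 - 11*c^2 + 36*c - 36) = 1/(c - 3)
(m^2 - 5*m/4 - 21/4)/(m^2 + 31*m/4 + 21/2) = (m - 3)/(m + 6)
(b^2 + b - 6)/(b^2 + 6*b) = (b^2 + b - 6)/(b*(b + 6))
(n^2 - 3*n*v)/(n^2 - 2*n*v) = (n - 3*v)/(n - 2*v)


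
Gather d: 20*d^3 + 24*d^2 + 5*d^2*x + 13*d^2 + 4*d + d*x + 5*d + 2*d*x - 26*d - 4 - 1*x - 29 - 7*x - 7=20*d^3 + d^2*(5*x + 37) + d*(3*x - 17) - 8*x - 40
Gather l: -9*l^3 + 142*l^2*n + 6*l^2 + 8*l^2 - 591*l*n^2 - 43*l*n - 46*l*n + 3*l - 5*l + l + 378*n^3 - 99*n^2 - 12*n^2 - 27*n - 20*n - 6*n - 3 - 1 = -9*l^3 + l^2*(142*n + 14) + l*(-591*n^2 - 89*n - 1) + 378*n^3 - 111*n^2 - 53*n - 4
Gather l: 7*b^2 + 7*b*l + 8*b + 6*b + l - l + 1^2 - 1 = 7*b^2 + 7*b*l + 14*b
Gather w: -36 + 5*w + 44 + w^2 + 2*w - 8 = w^2 + 7*w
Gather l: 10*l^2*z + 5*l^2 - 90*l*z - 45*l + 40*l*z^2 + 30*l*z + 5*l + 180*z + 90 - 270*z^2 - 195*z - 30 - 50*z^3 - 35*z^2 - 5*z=l^2*(10*z + 5) + l*(40*z^2 - 60*z - 40) - 50*z^3 - 305*z^2 - 20*z + 60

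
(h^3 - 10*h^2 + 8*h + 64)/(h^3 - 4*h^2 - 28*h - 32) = (h - 4)/(h + 2)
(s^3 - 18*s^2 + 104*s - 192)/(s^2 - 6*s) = s - 12 + 32/s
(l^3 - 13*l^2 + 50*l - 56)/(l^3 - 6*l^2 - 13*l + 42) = (l - 4)/(l + 3)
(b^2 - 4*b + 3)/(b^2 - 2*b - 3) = (b - 1)/(b + 1)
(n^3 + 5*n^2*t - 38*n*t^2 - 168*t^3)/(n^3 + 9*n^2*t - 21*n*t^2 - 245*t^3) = (-n^2 + 2*n*t + 24*t^2)/(-n^2 - 2*n*t + 35*t^2)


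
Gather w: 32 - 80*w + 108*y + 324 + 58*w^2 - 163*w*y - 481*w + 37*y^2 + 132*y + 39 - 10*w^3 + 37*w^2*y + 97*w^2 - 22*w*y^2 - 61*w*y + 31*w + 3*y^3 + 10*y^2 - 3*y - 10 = -10*w^3 + w^2*(37*y + 155) + w*(-22*y^2 - 224*y - 530) + 3*y^3 + 47*y^2 + 237*y + 385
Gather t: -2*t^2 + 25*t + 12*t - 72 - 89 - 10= -2*t^2 + 37*t - 171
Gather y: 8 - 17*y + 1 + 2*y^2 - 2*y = 2*y^2 - 19*y + 9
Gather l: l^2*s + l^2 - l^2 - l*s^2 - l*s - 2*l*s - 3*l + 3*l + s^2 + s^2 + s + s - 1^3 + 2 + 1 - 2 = l^2*s + l*(-s^2 - 3*s) + 2*s^2 + 2*s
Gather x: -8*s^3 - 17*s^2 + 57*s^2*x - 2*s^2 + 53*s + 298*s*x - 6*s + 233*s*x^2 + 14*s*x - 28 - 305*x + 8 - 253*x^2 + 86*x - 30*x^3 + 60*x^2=-8*s^3 - 19*s^2 + 47*s - 30*x^3 + x^2*(233*s - 193) + x*(57*s^2 + 312*s - 219) - 20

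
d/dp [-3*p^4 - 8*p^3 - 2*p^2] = 4*p*(-3*p^2 - 6*p - 1)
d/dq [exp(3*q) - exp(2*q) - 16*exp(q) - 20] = (3*exp(2*q) - 2*exp(q) - 16)*exp(q)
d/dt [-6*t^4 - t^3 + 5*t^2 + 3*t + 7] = -24*t^3 - 3*t^2 + 10*t + 3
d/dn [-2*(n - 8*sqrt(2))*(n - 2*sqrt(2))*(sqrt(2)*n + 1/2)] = -6*sqrt(2)*n^2 + 78*n - 54*sqrt(2)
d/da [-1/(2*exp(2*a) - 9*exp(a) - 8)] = (4*exp(a) - 9)*exp(a)/(-2*exp(2*a) + 9*exp(a) + 8)^2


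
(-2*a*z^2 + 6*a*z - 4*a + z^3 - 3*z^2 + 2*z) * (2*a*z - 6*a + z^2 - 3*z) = -4*a^2*z^3 + 24*a^2*z^2 - 44*a^2*z + 24*a^2 + z^5 - 6*z^4 + 11*z^3 - 6*z^2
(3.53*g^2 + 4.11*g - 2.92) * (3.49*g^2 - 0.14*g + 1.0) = 12.3197*g^4 + 13.8497*g^3 - 7.2362*g^2 + 4.5188*g - 2.92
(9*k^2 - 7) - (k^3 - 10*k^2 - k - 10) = -k^3 + 19*k^2 + k + 3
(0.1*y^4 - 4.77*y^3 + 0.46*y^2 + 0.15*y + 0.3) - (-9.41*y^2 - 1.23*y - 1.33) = 0.1*y^4 - 4.77*y^3 + 9.87*y^2 + 1.38*y + 1.63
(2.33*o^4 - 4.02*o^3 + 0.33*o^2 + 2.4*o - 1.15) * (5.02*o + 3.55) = 11.6966*o^5 - 11.9089*o^4 - 12.6144*o^3 + 13.2195*o^2 + 2.747*o - 4.0825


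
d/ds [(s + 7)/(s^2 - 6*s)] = (-s^2 - 14*s + 42)/(s^2*(s^2 - 12*s + 36))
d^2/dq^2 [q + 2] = 0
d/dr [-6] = 0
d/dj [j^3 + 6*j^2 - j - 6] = 3*j^2 + 12*j - 1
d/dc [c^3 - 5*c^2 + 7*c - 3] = 3*c^2 - 10*c + 7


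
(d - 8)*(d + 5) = d^2 - 3*d - 40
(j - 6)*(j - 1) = j^2 - 7*j + 6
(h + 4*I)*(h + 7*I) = h^2 + 11*I*h - 28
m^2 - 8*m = m*(m - 8)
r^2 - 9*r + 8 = (r - 8)*(r - 1)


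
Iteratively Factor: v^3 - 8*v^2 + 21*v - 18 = (v - 2)*(v^2 - 6*v + 9) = (v - 3)*(v - 2)*(v - 3)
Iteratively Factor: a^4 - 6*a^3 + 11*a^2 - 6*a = (a)*(a^3 - 6*a^2 + 11*a - 6) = a*(a - 2)*(a^2 - 4*a + 3) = a*(a - 2)*(a - 1)*(a - 3)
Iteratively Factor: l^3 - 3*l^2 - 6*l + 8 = (l - 4)*(l^2 + l - 2) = (l - 4)*(l + 2)*(l - 1)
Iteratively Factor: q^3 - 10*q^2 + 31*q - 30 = (q - 5)*(q^2 - 5*q + 6) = (q - 5)*(q - 2)*(q - 3)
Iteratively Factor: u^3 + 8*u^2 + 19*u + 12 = (u + 3)*(u^2 + 5*u + 4) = (u + 1)*(u + 3)*(u + 4)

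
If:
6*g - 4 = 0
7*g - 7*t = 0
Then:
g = 2/3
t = 2/3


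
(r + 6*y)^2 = r^2 + 12*r*y + 36*y^2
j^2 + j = j*(j + 1)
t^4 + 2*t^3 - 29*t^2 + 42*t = t*(t - 3)*(t - 2)*(t + 7)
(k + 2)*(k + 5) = k^2 + 7*k + 10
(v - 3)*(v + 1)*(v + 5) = v^3 + 3*v^2 - 13*v - 15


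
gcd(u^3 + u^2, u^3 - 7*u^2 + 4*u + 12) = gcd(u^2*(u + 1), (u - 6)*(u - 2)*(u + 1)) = u + 1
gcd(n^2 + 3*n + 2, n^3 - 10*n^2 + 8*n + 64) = n + 2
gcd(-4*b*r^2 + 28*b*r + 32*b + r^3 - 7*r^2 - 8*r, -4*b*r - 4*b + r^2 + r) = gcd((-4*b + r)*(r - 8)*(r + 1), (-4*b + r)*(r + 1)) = -4*b*r - 4*b + r^2 + r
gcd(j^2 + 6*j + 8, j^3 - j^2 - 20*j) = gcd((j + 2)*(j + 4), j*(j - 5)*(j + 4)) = j + 4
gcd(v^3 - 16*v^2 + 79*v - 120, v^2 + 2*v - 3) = 1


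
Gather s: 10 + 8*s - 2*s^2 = -2*s^2 + 8*s + 10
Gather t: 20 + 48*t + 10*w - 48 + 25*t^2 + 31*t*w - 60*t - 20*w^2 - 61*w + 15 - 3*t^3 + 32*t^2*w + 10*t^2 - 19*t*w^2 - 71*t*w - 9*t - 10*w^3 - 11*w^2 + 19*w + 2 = -3*t^3 + t^2*(32*w + 35) + t*(-19*w^2 - 40*w - 21) - 10*w^3 - 31*w^2 - 32*w - 11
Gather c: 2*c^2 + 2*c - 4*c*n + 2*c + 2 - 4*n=2*c^2 + c*(4 - 4*n) - 4*n + 2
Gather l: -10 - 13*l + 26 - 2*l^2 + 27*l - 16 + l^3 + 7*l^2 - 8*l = l^3 + 5*l^2 + 6*l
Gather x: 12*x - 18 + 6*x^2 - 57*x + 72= 6*x^2 - 45*x + 54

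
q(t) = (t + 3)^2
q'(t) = 2*t + 6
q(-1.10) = 3.61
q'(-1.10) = 3.80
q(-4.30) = 1.69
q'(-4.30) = -2.60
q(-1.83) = 1.37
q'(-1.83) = 2.34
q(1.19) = 17.56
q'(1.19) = 8.38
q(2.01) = 25.10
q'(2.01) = 10.02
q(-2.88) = 0.01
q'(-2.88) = 0.24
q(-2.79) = 0.04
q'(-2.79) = 0.42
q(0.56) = 12.67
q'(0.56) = 7.12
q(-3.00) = 0.00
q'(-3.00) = 0.00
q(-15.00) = 144.00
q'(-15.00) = -24.00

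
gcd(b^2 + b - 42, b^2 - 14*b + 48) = b - 6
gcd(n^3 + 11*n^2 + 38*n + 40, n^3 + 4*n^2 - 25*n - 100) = n^2 + 9*n + 20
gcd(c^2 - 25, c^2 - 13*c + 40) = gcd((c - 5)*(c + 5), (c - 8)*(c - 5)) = c - 5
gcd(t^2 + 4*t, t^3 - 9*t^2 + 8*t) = t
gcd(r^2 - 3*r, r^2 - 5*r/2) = r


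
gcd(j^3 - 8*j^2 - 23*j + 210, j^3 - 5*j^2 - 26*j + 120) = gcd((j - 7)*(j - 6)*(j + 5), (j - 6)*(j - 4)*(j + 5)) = j^2 - j - 30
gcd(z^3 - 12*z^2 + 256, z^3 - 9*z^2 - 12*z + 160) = z^2 - 4*z - 32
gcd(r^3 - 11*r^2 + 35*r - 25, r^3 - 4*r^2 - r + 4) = r - 1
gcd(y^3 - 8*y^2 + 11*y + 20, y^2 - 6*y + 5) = y - 5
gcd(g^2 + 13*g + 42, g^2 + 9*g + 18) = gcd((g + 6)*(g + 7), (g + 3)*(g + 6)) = g + 6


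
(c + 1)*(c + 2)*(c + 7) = c^3 + 10*c^2 + 23*c + 14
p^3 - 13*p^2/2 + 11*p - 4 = (p - 4)*(p - 2)*(p - 1/2)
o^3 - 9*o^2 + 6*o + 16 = (o - 8)*(o - 2)*(o + 1)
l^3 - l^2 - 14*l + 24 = (l - 3)*(l - 2)*(l + 4)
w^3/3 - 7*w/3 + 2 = (w/3 + 1)*(w - 2)*(w - 1)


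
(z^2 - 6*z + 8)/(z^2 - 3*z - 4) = (z - 2)/(z + 1)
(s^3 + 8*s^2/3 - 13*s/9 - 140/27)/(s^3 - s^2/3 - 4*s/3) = (s^2 + 4*s + 35/9)/(s*(s + 1))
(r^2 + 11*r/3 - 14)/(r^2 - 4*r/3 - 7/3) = (r + 6)/(r + 1)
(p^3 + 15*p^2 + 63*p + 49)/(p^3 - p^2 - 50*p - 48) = (p^2 + 14*p + 49)/(p^2 - 2*p - 48)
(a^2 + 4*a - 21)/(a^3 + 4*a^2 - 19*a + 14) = (a - 3)/(a^2 - 3*a + 2)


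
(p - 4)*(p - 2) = p^2 - 6*p + 8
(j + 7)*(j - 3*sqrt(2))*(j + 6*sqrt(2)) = j^3 + 3*sqrt(2)*j^2 + 7*j^2 - 36*j + 21*sqrt(2)*j - 252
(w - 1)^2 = w^2 - 2*w + 1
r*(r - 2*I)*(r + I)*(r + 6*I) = r^4 + 5*I*r^3 + 8*r^2 + 12*I*r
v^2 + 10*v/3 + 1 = (v + 1/3)*(v + 3)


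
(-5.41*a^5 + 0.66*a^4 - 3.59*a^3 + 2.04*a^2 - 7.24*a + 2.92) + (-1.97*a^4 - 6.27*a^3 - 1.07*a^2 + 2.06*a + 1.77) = -5.41*a^5 - 1.31*a^4 - 9.86*a^3 + 0.97*a^2 - 5.18*a + 4.69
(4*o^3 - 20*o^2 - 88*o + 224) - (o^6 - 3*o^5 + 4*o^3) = -o^6 + 3*o^5 - 20*o^2 - 88*o + 224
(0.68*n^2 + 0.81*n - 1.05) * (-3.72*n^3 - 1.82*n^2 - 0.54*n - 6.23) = -2.5296*n^5 - 4.2508*n^4 + 2.0646*n^3 - 2.7628*n^2 - 4.4793*n + 6.5415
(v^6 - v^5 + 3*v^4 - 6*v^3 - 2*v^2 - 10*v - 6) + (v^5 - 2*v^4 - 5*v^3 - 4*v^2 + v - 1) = v^6 + v^4 - 11*v^3 - 6*v^2 - 9*v - 7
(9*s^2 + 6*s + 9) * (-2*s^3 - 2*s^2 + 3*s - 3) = -18*s^5 - 30*s^4 - 3*s^3 - 27*s^2 + 9*s - 27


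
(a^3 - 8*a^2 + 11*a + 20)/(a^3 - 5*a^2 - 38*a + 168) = (a^2 - 4*a - 5)/(a^2 - a - 42)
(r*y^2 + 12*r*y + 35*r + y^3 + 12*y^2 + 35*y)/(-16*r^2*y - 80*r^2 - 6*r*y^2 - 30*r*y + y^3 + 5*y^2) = (r*y + 7*r + y^2 + 7*y)/(-16*r^2 - 6*r*y + y^2)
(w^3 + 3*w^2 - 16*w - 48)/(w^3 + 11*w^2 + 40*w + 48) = (w - 4)/(w + 4)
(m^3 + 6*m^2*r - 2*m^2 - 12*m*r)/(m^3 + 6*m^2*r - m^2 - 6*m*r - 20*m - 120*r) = m*(m - 2)/(m^2 - m - 20)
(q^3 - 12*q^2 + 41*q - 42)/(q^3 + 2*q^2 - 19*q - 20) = (q^3 - 12*q^2 + 41*q - 42)/(q^3 + 2*q^2 - 19*q - 20)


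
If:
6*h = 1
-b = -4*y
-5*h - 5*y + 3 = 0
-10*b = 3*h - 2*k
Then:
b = 26/15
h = 1/6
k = 107/12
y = 13/30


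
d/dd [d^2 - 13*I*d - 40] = 2*d - 13*I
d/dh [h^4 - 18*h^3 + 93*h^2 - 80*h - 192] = 4*h^3 - 54*h^2 + 186*h - 80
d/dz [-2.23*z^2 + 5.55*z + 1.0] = 5.55 - 4.46*z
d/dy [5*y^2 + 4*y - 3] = 10*y + 4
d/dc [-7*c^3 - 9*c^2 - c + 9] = -21*c^2 - 18*c - 1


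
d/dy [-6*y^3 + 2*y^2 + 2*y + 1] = -18*y^2 + 4*y + 2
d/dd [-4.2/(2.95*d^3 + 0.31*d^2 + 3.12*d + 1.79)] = (37.17*d^2 + 2.604*d + 13.104)/(2.95*d^3 + 0.31*d^2 + 3.12*d + 1.79)^2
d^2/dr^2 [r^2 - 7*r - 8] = 2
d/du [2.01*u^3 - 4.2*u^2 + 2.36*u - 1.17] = 6.03*u^2 - 8.4*u + 2.36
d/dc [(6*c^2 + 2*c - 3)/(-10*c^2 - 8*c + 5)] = 14*(-2*c^2 - 1)/(100*c^4 + 160*c^3 - 36*c^2 - 80*c + 25)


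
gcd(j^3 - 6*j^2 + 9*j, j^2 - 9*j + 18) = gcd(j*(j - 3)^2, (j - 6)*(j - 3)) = j - 3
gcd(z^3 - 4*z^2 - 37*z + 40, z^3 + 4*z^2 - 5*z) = z^2 + 4*z - 5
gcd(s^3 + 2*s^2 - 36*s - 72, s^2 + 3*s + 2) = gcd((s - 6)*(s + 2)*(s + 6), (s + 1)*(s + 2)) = s + 2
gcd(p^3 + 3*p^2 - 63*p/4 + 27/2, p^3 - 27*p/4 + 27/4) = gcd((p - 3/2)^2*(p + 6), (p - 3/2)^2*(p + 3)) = p^2 - 3*p + 9/4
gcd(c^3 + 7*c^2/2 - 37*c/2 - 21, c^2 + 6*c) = c + 6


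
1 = 1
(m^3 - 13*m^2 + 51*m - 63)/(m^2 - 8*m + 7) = (m^2 - 6*m + 9)/(m - 1)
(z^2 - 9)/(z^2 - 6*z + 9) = (z + 3)/(z - 3)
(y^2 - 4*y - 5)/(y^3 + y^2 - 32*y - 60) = (y^2 - 4*y - 5)/(y^3 + y^2 - 32*y - 60)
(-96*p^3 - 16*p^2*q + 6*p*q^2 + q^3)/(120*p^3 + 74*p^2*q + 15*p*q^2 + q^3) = (-4*p + q)/(5*p + q)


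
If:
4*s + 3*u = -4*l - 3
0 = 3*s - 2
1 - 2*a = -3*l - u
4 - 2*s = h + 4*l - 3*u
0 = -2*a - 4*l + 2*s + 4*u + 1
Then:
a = -17/22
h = 5/33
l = -13/33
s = 2/3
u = -15/11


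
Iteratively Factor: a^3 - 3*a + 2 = (a - 1)*(a^2 + a - 2) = (a - 1)^2*(a + 2)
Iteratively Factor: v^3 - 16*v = (v)*(v^2 - 16) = v*(v - 4)*(v + 4)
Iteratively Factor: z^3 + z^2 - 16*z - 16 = (z + 4)*(z^2 - 3*z - 4) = (z - 4)*(z + 4)*(z + 1)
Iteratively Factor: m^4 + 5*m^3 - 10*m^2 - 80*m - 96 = (m - 4)*(m^3 + 9*m^2 + 26*m + 24) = (m - 4)*(m + 4)*(m^2 + 5*m + 6) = (m - 4)*(m + 2)*(m + 4)*(m + 3)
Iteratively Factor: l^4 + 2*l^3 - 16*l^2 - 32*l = (l + 2)*(l^3 - 16*l) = (l + 2)*(l + 4)*(l^2 - 4*l) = (l - 4)*(l + 2)*(l + 4)*(l)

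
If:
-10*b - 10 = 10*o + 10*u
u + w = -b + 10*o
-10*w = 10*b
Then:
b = -w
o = w/11 - 1/11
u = 10*w/11 - 10/11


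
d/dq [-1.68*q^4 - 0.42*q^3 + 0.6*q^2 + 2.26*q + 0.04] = -6.72*q^3 - 1.26*q^2 + 1.2*q + 2.26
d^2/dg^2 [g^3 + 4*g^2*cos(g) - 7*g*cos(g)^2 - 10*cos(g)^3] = -4*g^2*cos(g) - 16*g*sin(g) + 14*g*cos(2*g) + 6*g + 14*sin(2*g) + 31*cos(g)/2 + 45*cos(3*g)/2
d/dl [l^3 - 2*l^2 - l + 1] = 3*l^2 - 4*l - 1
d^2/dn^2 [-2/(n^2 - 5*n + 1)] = 4*(n^2 - 5*n - (2*n - 5)^2 + 1)/(n^2 - 5*n + 1)^3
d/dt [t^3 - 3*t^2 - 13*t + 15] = 3*t^2 - 6*t - 13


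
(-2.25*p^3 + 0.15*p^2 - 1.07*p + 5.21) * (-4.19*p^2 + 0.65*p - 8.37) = 9.4275*p^5 - 2.091*p^4 + 23.4133*p^3 - 23.7809*p^2 + 12.3424*p - 43.6077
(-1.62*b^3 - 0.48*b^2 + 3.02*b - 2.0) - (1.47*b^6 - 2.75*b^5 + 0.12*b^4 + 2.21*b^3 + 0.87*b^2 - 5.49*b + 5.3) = -1.47*b^6 + 2.75*b^5 - 0.12*b^4 - 3.83*b^3 - 1.35*b^2 + 8.51*b - 7.3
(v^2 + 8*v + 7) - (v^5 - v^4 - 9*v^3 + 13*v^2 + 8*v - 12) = -v^5 + v^4 + 9*v^3 - 12*v^2 + 19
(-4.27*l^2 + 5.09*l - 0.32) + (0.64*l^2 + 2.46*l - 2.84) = -3.63*l^2 + 7.55*l - 3.16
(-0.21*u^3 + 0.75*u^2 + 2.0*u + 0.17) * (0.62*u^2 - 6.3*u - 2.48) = -0.1302*u^5 + 1.788*u^4 - 2.9642*u^3 - 14.3546*u^2 - 6.031*u - 0.4216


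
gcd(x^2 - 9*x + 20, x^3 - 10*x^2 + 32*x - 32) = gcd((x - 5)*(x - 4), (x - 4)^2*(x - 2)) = x - 4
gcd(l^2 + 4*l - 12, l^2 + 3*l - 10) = l - 2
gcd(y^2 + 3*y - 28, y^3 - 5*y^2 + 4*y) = y - 4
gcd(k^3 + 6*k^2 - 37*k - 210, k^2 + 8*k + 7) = k + 7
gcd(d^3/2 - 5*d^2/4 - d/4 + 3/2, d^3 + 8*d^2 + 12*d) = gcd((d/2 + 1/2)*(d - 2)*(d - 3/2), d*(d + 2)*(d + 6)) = 1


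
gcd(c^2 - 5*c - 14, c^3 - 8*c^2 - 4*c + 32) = c + 2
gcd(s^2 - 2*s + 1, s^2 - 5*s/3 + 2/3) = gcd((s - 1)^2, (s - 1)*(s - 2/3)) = s - 1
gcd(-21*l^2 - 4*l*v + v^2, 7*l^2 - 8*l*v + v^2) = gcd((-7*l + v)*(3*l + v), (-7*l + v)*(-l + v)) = -7*l + v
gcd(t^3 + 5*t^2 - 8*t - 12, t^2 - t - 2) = t^2 - t - 2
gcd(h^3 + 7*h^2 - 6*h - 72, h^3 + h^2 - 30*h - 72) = h + 4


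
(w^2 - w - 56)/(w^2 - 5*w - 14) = (-w^2 + w + 56)/(-w^2 + 5*w + 14)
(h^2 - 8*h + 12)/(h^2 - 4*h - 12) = (h - 2)/(h + 2)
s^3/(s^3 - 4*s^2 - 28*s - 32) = s^3/(s^3 - 4*s^2 - 28*s - 32)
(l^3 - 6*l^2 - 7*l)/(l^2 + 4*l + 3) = l*(l - 7)/(l + 3)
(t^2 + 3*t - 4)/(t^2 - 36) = (t^2 + 3*t - 4)/(t^2 - 36)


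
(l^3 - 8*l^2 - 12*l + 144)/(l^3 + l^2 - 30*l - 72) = (l - 6)/(l + 3)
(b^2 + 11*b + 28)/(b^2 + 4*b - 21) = (b + 4)/(b - 3)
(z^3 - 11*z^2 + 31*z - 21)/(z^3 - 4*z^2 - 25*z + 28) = (z - 3)/(z + 4)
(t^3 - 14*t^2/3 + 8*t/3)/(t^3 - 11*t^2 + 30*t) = (3*t^2 - 14*t + 8)/(3*(t^2 - 11*t + 30))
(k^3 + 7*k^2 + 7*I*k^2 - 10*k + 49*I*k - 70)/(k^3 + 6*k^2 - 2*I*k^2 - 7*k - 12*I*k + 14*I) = (k^2 + 7*I*k - 10)/(k^2 - k*(1 + 2*I) + 2*I)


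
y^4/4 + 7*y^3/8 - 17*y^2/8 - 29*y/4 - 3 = (y/4 + 1)*(y - 3)*(y + 1/2)*(y + 2)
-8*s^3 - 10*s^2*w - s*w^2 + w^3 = (-4*s + w)*(s + w)*(2*s + w)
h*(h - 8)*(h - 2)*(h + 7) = h^4 - 3*h^3 - 54*h^2 + 112*h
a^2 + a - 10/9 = (a - 2/3)*(a + 5/3)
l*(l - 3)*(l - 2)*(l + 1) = l^4 - 4*l^3 + l^2 + 6*l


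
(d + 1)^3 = d^3 + 3*d^2 + 3*d + 1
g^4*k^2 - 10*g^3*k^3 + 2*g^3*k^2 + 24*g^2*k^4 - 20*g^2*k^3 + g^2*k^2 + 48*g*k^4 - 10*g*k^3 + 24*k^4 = (g - 6*k)*(g - 4*k)*(g*k + k)^2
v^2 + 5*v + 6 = (v + 2)*(v + 3)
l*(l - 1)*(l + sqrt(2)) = l^3 - l^2 + sqrt(2)*l^2 - sqrt(2)*l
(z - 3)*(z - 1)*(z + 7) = z^3 + 3*z^2 - 25*z + 21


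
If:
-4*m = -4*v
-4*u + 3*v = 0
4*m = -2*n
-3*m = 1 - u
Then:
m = -4/9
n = 8/9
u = -1/3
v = -4/9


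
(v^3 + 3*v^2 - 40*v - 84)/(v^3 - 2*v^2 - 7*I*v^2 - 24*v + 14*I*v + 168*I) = (v^2 + 9*v + 14)/(v^2 + v*(4 - 7*I) - 28*I)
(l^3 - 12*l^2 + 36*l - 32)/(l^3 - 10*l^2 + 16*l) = (l - 2)/l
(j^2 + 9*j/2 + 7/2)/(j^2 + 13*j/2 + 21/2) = (j + 1)/(j + 3)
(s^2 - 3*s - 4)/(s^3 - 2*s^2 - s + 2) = (s - 4)/(s^2 - 3*s + 2)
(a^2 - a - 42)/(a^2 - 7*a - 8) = (-a^2 + a + 42)/(-a^2 + 7*a + 8)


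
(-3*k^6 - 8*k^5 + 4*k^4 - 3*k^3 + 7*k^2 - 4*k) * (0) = 0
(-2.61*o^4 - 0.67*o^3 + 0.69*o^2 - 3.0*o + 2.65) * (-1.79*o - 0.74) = 4.6719*o^5 + 3.1307*o^4 - 0.7393*o^3 + 4.8594*o^2 - 2.5235*o - 1.961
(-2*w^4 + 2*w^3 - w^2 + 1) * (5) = -10*w^4 + 10*w^3 - 5*w^2 + 5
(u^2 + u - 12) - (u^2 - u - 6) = 2*u - 6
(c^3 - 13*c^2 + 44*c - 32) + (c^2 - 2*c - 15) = c^3 - 12*c^2 + 42*c - 47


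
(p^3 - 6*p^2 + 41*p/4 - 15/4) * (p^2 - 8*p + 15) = p^5 - 14*p^4 + 293*p^3/4 - 703*p^2/4 + 735*p/4 - 225/4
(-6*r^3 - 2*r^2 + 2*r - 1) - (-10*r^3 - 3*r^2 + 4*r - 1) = 4*r^3 + r^2 - 2*r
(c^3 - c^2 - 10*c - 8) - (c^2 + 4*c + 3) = c^3 - 2*c^2 - 14*c - 11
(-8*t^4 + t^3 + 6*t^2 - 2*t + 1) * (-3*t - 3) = 24*t^5 + 21*t^4 - 21*t^3 - 12*t^2 + 3*t - 3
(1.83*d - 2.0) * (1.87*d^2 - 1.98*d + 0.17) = 3.4221*d^3 - 7.3634*d^2 + 4.2711*d - 0.34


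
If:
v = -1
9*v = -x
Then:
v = -1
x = 9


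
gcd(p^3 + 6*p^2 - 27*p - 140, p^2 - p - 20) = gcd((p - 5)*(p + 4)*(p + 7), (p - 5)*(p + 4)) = p^2 - p - 20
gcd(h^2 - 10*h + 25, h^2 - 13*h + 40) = h - 5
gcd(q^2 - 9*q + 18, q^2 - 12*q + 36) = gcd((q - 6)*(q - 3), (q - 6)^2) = q - 6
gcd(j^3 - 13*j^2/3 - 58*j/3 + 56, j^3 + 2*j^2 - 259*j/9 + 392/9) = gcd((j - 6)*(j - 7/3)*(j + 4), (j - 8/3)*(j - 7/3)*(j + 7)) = j - 7/3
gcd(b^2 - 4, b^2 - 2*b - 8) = b + 2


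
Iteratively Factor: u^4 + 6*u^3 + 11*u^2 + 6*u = (u + 2)*(u^3 + 4*u^2 + 3*u) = (u + 1)*(u + 2)*(u^2 + 3*u) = u*(u + 1)*(u + 2)*(u + 3)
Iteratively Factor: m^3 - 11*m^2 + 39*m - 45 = (m - 5)*(m^2 - 6*m + 9) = (m - 5)*(m - 3)*(m - 3)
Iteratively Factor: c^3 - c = (c - 1)*(c^2 + c) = c*(c - 1)*(c + 1)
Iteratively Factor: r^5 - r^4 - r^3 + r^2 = (r)*(r^4 - r^3 - r^2 + r) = r*(r + 1)*(r^3 - 2*r^2 + r) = r*(r - 1)*(r + 1)*(r^2 - r) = r^2*(r - 1)*(r + 1)*(r - 1)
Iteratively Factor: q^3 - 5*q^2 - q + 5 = (q - 5)*(q^2 - 1) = (q - 5)*(q + 1)*(q - 1)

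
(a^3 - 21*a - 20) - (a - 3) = a^3 - 22*a - 17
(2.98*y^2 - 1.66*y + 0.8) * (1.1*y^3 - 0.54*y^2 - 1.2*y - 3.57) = 3.278*y^5 - 3.4352*y^4 - 1.7996*y^3 - 9.0786*y^2 + 4.9662*y - 2.856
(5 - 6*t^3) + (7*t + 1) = -6*t^3 + 7*t + 6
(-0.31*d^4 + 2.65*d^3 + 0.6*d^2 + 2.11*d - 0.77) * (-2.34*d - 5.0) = 0.7254*d^5 - 4.651*d^4 - 14.654*d^3 - 7.9374*d^2 - 8.7482*d + 3.85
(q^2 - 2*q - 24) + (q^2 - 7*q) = 2*q^2 - 9*q - 24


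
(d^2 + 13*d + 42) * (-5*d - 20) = -5*d^3 - 85*d^2 - 470*d - 840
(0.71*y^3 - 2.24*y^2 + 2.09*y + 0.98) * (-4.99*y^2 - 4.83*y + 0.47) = -3.5429*y^5 + 7.7483*y^4 + 0.723800000000001*y^3 - 16.0377*y^2 - 3.7511*y + 0.4606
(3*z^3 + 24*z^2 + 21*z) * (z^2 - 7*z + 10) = 3*z^5 + 3*z^4 - 117*z^3 + 93*z^2 + 210*z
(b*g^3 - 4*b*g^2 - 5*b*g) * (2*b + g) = 2*b^2*g^3 - 8*b^2*g^2 - 10*b^2*g + b*g^4 - 4*b*g^3 - 5*b*g^2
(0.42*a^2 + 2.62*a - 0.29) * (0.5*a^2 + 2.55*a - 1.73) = 0.21*a^4 + 2.381*a^3 + 5.8094*a^2 - 5.2721*a + 0.5017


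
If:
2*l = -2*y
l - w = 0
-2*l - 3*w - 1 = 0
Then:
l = -1/5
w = -1/5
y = 1/5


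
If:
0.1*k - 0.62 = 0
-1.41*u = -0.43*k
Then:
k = 6.20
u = 1.89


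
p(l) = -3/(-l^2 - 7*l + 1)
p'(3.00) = -0.05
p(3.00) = 0.10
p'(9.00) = 0.00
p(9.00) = 0.02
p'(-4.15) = 0.02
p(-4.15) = -0.23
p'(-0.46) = -1.14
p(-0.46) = -0.75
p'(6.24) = -0.01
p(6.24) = 0.04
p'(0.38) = -7.15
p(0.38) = 1.66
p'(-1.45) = -0.15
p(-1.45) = -0.33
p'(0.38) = -7.15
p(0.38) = 1.66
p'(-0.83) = -0.43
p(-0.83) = -0.49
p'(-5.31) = 0.11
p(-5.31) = -0.30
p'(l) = -3*(2*l + 7)/(-l^2 - 7*l + 1)^2 = 3*(-2*l - 7)/(l^2 + 7*l - 1)^2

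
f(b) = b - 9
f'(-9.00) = 1.00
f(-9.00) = -18.00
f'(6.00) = 1.00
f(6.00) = -3.00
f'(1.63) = 1.00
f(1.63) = -7.37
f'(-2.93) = 1.00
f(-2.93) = -11.93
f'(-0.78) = 1.00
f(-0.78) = -9.78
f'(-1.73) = 1.00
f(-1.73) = -10.73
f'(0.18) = 1.00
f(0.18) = -8.82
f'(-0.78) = 1.00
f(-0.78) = -9.78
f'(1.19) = 1.00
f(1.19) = -7.81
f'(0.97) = 1.00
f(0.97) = -8.03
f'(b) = 1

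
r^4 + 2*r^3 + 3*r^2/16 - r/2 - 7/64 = (r - 1/2)*(r + 1/4)*(r + 1/2)*(r + 7/4)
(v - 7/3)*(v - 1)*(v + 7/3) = v^3 - v^2 - 49*v/9 + 49/9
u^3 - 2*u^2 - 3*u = u*(u - 3)*(u + 1)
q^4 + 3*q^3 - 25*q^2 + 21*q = q*(q - 3)*(q - 1)*(q + 7)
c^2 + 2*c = c*(c + 2)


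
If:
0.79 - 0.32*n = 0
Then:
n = 2.47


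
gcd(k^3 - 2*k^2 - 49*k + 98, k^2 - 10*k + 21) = k - 7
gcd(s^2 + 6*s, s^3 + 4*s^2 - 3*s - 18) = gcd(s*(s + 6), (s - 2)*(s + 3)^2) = 1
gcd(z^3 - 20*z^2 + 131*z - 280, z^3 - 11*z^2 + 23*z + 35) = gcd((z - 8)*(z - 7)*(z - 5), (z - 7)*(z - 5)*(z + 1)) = z^2 - 12*z + 35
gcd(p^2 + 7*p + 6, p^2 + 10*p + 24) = p + 6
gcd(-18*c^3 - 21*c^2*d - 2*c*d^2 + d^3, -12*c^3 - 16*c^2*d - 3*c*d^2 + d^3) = 6*c^2 + 5*c*d - d^2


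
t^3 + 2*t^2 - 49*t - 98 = (t - 7)*(t + 2)*(t + 7)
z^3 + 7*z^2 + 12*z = z*(z + 3)*(z + 4)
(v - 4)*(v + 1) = v^2 - 3*v - 4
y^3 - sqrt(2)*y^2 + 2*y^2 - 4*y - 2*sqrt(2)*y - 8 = (y + 2)*(y - 2*sqrt(2))*(y + sqrt(2))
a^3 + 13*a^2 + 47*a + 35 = (a + 1)*(a + 5)*(a + 7)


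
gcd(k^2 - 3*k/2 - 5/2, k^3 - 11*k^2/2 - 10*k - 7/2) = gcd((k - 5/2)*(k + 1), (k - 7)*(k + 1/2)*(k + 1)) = k + 1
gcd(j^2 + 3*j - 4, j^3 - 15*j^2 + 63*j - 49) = j - 1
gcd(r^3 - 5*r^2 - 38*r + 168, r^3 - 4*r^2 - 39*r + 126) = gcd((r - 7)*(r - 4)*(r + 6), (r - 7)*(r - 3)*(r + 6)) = r^2 - r - 42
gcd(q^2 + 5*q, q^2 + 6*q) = q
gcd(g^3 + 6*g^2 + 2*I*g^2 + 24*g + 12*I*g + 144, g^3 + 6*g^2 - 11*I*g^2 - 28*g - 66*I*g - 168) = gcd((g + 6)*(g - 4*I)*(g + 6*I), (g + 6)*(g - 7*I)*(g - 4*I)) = g^2 + g*(6 - 4*I) - 24*I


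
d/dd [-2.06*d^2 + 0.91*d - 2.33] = 0.91 - 4.12*d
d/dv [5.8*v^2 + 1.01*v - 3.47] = 11.6*v + 1.01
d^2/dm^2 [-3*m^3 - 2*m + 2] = -18*m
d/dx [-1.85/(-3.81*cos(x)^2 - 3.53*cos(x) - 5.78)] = (14.097*cos(x) + 6.5305)*sin(x)/(3.81*cos(x)^2 + 3.53*cos(x) + 5.78)^2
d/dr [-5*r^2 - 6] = -10*r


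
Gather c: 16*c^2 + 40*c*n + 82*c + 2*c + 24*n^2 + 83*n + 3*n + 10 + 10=16*c^2 + c*(40*n + 84) + 24*n^2 + 86*n + 20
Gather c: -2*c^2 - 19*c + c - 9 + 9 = -2*c^2 - 18*c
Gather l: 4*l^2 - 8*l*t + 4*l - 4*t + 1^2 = 4*l^2 + l*(4 - 8*t) - 4*t + 1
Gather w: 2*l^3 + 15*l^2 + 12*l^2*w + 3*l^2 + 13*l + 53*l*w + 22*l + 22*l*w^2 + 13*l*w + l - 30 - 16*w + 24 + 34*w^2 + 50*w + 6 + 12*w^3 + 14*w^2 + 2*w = 2*l^3 + 18*l^2 + 36*l + 12*w^3 + w^2*(22*l + 48) + w*(12*l^2 + 66*l + 36)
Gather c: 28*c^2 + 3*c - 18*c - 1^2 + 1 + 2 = 28*c^2 - 15*c + 2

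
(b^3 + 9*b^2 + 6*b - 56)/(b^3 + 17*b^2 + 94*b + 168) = (b - 2)/(b + 6)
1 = 1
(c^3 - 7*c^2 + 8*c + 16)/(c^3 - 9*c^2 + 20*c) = (c^2 - 3*c - 4)/(c*(c - 5))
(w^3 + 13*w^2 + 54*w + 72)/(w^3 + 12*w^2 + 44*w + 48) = (w + 3)/(w + 2)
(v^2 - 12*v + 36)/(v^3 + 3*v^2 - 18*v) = (v^2 - 12*v + 36)/(v*(v^2 + 3*v - 18))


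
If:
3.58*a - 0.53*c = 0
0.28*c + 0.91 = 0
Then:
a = -0.48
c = -3.25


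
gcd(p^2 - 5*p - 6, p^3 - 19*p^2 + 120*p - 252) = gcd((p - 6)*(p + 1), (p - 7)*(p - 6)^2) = p - 6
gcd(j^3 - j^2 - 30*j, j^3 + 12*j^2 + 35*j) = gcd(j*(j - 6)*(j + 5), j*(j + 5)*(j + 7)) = j^2 + 5*j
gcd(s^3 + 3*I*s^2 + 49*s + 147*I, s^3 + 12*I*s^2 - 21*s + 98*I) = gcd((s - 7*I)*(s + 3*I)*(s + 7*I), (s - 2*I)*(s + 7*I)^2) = s + 7*I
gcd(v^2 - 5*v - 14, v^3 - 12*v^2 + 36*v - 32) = 1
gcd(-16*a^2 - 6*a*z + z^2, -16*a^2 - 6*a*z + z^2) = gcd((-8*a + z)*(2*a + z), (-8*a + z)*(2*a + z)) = -16*a^2 - 6*a*z + z^2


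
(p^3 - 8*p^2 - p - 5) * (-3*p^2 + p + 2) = -3*p^5 + 25*p^4 - 3*p^3 - 2*p^2 - 7*p - 10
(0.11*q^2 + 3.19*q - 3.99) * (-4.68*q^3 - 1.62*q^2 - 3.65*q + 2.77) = -0.5148*q^5 - 15.1074*q^4 + 13.1039*q^3 - 4.875*q^2 + 23.3998*q - 11.0523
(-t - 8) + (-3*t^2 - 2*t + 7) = -3*t^2 - 3*t - 1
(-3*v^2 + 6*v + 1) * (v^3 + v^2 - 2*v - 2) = -3*v^5 + 3*v^4 + 13*v^3 - 5*v^2 - 14*v - 2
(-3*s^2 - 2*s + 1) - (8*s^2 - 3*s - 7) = -11*s^2 + s + 8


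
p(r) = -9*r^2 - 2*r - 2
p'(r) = -18*r - 2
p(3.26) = -104.17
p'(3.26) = -60.68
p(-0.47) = -3.05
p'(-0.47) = 6.46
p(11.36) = -1186.17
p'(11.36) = -206.48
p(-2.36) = -47.41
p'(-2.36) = 40.48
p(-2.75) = -64.56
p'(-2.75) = 47.50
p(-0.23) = -2.02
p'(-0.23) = 2.14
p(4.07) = -159.22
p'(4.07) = -75.26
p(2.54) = -65.14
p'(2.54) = -47.72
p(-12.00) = -1274.00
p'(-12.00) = 214.00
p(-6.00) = -314.00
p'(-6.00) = 106.00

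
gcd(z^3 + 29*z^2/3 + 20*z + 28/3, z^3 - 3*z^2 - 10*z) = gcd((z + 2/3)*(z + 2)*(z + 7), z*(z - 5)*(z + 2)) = z + 2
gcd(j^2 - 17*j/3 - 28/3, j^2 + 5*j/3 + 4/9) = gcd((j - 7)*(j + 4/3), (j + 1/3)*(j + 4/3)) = j + 4/3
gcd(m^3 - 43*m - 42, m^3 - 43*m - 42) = m^3 - 43*m - 42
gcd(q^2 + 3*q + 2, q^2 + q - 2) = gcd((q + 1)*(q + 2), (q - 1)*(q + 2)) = q + 2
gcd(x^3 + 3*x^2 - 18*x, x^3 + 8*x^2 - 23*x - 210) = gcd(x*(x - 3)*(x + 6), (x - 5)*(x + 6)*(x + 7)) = x + 6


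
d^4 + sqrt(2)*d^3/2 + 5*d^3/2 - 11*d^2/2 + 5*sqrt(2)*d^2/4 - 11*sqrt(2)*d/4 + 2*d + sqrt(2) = (d - 1)*(d - 1/2)*(d + 4)*(d + sqrt(2)/2)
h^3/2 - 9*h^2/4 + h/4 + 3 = (h/2 + 1/2)*(h - 4)*(h - 3/2)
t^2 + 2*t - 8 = (t - 2)*(t + 4)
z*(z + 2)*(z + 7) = z^3 + 9*z^2 + 14*z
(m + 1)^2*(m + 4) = m^3 + 6*m^2 + 9*m + 4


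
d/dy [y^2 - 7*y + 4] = 2*y - 7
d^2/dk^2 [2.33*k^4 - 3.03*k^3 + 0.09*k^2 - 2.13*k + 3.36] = 27.96*k^2 - 18.18*k + 0.18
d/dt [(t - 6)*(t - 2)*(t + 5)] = 3*t^2 - 6*t - 28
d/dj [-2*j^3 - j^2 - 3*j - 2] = -6*j^2 - 2*j - 3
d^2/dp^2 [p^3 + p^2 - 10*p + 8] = 6*p + 2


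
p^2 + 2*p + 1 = (p + 1)^2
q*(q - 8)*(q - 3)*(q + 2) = q^4 - 9*q^3 + 2*q^2 + 48*q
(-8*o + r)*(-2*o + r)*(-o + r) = -16*o^3 + 26*o^2*r - 11*o*r^2 + r^3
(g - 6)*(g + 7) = g^2 + g - 42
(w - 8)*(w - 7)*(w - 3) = w^3 - 18*w^2 + 101*w - 168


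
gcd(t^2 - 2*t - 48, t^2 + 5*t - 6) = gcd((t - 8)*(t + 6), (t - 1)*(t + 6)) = t + 6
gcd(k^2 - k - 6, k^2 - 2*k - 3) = k - 3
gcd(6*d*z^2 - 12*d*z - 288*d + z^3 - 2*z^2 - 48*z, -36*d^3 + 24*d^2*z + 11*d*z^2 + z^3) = 6*d + z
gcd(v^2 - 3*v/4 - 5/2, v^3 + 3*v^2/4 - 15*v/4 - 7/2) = v - 2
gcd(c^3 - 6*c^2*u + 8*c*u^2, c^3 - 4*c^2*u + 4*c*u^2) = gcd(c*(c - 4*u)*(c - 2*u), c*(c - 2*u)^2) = -c^2 + 2*c*u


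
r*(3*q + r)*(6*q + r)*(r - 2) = 18*q^2*r^2 - 36*q^2*r + 9*q*r^3 - 18*q*r^2 + r^4 - 2*r^3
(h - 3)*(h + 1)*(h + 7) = h^3 + 5*h^2 - 17*h - 21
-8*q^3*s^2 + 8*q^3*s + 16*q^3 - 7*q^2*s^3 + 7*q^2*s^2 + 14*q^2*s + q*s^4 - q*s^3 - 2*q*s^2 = (-8*q + s)*(q + s)*(s - 2)*(q*s + q)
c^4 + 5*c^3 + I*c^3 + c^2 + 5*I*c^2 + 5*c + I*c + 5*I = (c + 5)*(c - I)*(c + I)^2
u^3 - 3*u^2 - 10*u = u*(u - 5)*(u + 2)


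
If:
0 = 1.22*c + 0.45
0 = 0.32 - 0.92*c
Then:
No Solution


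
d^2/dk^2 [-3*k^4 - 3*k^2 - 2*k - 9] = -36*k^2 - 6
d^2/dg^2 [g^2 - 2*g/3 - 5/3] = 2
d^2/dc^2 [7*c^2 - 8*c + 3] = 14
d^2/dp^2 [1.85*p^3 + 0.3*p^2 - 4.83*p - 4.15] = 11.1*p + 0.6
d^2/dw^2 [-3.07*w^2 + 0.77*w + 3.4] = -6.14000000000000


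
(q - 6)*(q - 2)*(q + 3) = q^3 - 5*q^2 - 12*q + 36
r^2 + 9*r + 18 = (r + 3)*(r + 6)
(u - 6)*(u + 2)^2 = u^3 - 2*u^2 - 20*u - 24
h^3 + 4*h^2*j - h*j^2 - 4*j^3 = (h - j)*(h + j)*(h + 4*j)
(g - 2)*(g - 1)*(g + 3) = g^3 - 7*g + 6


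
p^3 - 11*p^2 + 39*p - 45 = (p - 5)*(p - 3)^2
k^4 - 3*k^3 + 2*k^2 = k^2*(k - 2)*(k - 1)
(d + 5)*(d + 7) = d^2 + 12*d + 35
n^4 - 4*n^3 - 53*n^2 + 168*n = n*(n - 8)*(n - 3)*(n + 7)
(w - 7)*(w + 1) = w^2 - 6*w - 7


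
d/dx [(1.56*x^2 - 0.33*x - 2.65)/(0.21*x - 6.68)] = (0.3276*x^2 - 20.8416*x + 2.7609)/(0.0441*x^2 - 2.8056*x + 44.6224)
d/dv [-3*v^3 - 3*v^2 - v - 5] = -9*v^2 - 6*v - 1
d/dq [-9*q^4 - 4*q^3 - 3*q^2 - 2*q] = -36*q^3 - 12*q^2 - 6*q - 2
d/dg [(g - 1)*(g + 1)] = 2*g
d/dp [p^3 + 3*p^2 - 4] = 3*p*(p + 2)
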